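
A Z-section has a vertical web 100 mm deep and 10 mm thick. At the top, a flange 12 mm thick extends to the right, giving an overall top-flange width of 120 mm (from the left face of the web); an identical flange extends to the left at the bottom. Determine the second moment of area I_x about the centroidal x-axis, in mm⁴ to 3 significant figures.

Break the section into simple shapes (no overlaps), measuring from the bottom-left corner of the bounding box.
Web: 10 × 100, A = 1 000 mm², y = 50 mm, Ī = 833 333 mm⁴.
Top flange (beyond web): 110 × 12, A = 1 320 mm², y = 94 mm, Ī = 15 840 mm⁴.
Bottom flange (beyond web): 110 × 12, A = 1 320 mm², y = 6 mm, Ī = 15 840 mm⁴.
Centroid: ȳ = ΣA·y / ΣA = 50 mm.
Transfer each piece to the centroidal x-axis using Ī + A·d² with d = y − 50:
  web: d = 0 mm → contributes +833 333 mm⁴
  top flange (beyond web): d = 44 mm → contributes +2 571 360 mm⁴
  bottom flange (beyond web): d = -44 mm → contributes +2 571 360 mm⁴
Total I = 5 976 053 mm⁴.

I_x ≈ 5.98 × 10⁶ mm⁴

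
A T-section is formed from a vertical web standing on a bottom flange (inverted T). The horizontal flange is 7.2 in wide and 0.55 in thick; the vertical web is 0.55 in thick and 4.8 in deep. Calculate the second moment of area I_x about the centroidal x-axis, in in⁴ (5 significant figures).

Decompose the section into non-overlapping parts with the origin at the bottom-left of its bounding rectangle.
Flange: 7.2 × 0.55, A = 3.96 in², y = 0.275 in, Ī = 0.099825 in⁴.
Web: 0.55 × 4.8, A = 2.64 in², y = 2.95 in, Ī = 5.0688 in⁴.
Centroid: ȳ = ΣA·y / ΣA = 1.345 in.
Transfer each piece to the centroidal x-axis using Ī + A·d² with d = y − 1.345:
  flange: d = -1.07 in → contributes +4.633629 in⁴
  web: d = 1.605 in → contributes +11.86951 in⁴
Total I = 16.50314 in⁴.

I_x ≈ 16.503 in⁴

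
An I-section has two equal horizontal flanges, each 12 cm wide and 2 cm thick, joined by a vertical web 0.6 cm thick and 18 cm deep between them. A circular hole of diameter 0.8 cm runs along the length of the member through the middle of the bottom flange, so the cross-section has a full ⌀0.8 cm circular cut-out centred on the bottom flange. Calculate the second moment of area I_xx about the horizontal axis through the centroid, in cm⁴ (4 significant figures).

I_xx ≈ 5057 cm⁴

Decompose the section into non-overlapping parts with the origin at the bottom-left of its bounding rectangle.
Bottom flange: 12 × 2, A = 24 cm², y = 1 cm, Ī = 8 cm⁴.
Web: 0.6 × 18, A = 10.8 cm², y = 11 cm, Ī = 291.6 cm⁴.
Top flange: 12 × 2, A = 24 cm², y = 21 cm, Ī = 8 cm⁴.
Hole (subtracted): ⌀0.8, A = 0.502655 cm², y = 1 cm, Ī = 0.0201062 cm⁴.
Centroid: ȳ = ΣA·y / ΣA = 11.0862 cm.
Transfer each piece to the horizontal axis through the centroid using Ī + A·d² with d = y − 11.0862:
  bottom flange: d = -10.0862 cm → contributes +2449.57 cm⁴
  web: d = -0.0862226 cm → contributes +291.68 cm⁴
  top flange: d = 9.91378 cm → contributes +2366.79 cm⁴
  hole: d = -10.0862 cm → contributes −51.1561 cm⁴
Total I = 5056.88 cm⁴.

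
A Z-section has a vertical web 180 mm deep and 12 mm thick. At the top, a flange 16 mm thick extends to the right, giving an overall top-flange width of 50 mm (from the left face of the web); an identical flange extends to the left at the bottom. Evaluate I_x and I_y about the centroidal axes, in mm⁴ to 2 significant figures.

I_x ≈ 1.4 × 10⁷ mm⁴, I_y ≈ 9.3 × 10⁵ mm⁴

Decompose the section into non-overlapping parts with the origin at the bottom-left of its bounding rectangle.
Web: 12 × 180, A = 2 160 mm², y = 90 mm, Ī = 5 832 000 mm⁴.
Top flange (beyond web): 38 × 16, A = 608 mm², y = 172 mm, Ī = 12 971 mm⁴.
Bottom flange (beyond web): 38 × 16, A = 608 mm², y = 8 mm, Ī = 12 971 mm⁴.
Centroid: ȳ = ΣA·y / ΣA = 90 mm.
Transfer each piece to the centroidal x-axis using Ī + A·d² with d = y − 90:
  web: d = 0 mm → contributes +5 832 000 mm⁴
  top flange (beyond web): d = 82 mm → contributes +4 101 163 mm⁴
  bottom flange (beyond web): d = -82 mm → contributes +4 101 163 mm⁴
Total I = 14 034 325 mm⁴.
For the y-axis: x̄ = 44 mm.
Repeating about the centroidal y-axis gives I_y = 932 245 mm⁴.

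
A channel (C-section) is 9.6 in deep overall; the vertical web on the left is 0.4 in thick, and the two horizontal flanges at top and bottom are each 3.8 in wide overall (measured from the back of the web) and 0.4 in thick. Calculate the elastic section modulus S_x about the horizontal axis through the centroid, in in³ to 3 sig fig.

S_x ≈ 18.1 in³

Treat the section as a set of non-overlapping primitives; coordinates are from the bounding-box lower-left.
Web: 0.4 × 9.6, A = 3.84 in², y = 4.8 in, Ī = 29.491 in⁴.
Top flange (beyond web): 3.4 × 0.4, A = 1.36 in², y = 9.4 in, Ī = 0.018133 in⁴.
Bottom flange (beyond web): 3.4 × 0.4, A = 1.36 in², y = 0.2 in, Ī = 0.018133 in⁴.
By symmetry the centroid is at mid-height, ȳ = 4.8 in.
Transfer each piece to the horizontal axis through the centroid using Ī + A·d² with d = y − 4.8:
  web: d = 0 in → contributes +29.491 in⁴
  top flange (beyond web): d = 4.6 in → contributes +28.796 in⁴
  bottom flange (beyond web): d = -4.6 in → contributes +28.796 in⁴
Total I = 87.083 in⁴.
Extreme fibre distance c = 4.8 in; S = I/c = 18.142 in³.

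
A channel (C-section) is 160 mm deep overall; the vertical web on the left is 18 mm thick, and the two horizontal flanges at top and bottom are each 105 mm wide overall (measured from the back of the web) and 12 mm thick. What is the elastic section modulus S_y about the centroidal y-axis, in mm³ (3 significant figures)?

Break the section into simple shapes (no overlaps), measuring from the bottom-left corner of the bounding box.
Web: 18 × 160, A = 2 880 mm², x = 9 mm, Ī = 77 760 mm⁴.
Top flange (beyond web): 87 × 12, A = 1 044 mm², x = 61.5 mm, Ī = 658 503 mm⁴.
Bottom flange (beyond web): 87 × 12, A = 1 044 mm², x = 61.5 mm, Ī = 658 503 mm⁴.
Centroid: x̄ = ΣA·x / ΣA = 31.065 mm.
Transfer each piece to the centroidal y-axis using Ī + A·d² with d = x − 31.065:
  web: d = -22.065 mm → contributes +1 479 957 mm⁴
  top flange (beyond web): d = 30.435 mm → contributes +1 625 535 mm⁴
  bottom flange (beyond web): d = 30.435 mm → contributes +1 625 535 mm⁴
Total I = 4 731 027 mm⁴.
Extreme fibre distance c = 73.935 mm; S = I/c = 63 989 mm³.

S_y ≈ 6.40 × 10⁴ mm³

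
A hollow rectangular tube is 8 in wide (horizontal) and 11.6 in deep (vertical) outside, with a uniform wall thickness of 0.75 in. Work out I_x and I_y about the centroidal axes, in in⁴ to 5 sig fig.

Break the section into simple shapes (no overlaps), measuring from the bottom-left corner of the bounding box.
Outer rectangle: 8 × 11.6, A = 92.8 in², y = 5.8 in, Ī = 1040.597 in⁴.
Inner void (subtracted): 6.5 × 10.1, A = 65.65 in², y = 5.8 in, Ī = 558.0797 in⁴.
By symmetry the centroid is at mid-height, ȳ = 5.8 in.
All pieces are centred on the centroidal x-axis, so I = ΣĪ (holes subtracted) = 482.5176 in⁴.
Repeating about the centroidal y-axis gives I_y = 263.7906 in⁴.

I_x ≈ 482.52 in⁴, I_y ≈ 263.79 in⁴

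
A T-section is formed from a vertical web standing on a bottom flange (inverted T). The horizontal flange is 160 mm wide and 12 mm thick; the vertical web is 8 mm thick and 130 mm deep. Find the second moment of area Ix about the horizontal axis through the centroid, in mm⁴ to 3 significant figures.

Treat the section as a set of non-overlapping primitives; coordinates are from the bounding-box lower-left.
Flange: 160 × 12, A = 1 920 mm², y = 6 mm, Ī = 23 040 mm⁴.
Web: 8 × 130, A = 1 040 mm², y = 77 mm, Ī = 1 464 667 mm⁴.
Centroid: ȳ = ΣA·y / ΣA = 30.946 mm.
Transfer each piece to the horizontal axis through the centroid using Ī + A·d² with d = y − 30.946:
  flange: d = -24.946 mm → contributes +1 217 856 mm⁴
  web: d = 46.054 mm → contributes +3 670 482 mm⁴
Total I = 4 888 338 mm⁴.

Ix ≈ 4.89 × 10⁶ mm⁴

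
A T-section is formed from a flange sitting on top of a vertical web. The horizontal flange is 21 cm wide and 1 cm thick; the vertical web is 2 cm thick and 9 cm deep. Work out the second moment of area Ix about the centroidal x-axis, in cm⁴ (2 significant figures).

Split into non-overlapping primitives; take the origin at the lower-left of the bounding box.
Flange: 21 × 1, A = 21 cm², y = 9.5 cm, Ī = 1.75 cm⁴.
Web: 2 × 9, A = 18 cm², y = 4.5 cm, Ī = 121.5 cm⁴.
Centroid: ȳ = ΣA·y / ΣA = 7.192 cm.
Transfer each piece to the centroidal x-axis using Ī + A·d² with d = y − 7.192:
  flange: d = 2.308 cm → contributes +113.6 cm⁴
  web: d = -2.692 cm → contributes +252 cm⁴
Total I = 365.6 cm⁴.

Ix ≈ 370 cm⁴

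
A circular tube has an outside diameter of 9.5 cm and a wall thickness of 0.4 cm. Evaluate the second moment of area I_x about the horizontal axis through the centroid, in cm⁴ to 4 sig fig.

I_x ≈ 118.6 cm⁴

Break the section into simple shapes (no overlaps), measuring from the bottom-left corner of the bounding box.
Outer circle: ⌀9.5, A = 70.8822 cm², y = 4.75 cm, Ī = 399.82 cm⁴.
Bore (subtracted): ⌀8.7, A = 59.4468 cm², y = 4.75 cm, Ī = 281.22 cm⁴.
By symmetry the centroid is at mid-height, ȳ = 4.75 cm.
All pieces are centred on the horizontal axis through the centroid, so I = ΣĪ (holes subtracted) = 118.599 cm⁴.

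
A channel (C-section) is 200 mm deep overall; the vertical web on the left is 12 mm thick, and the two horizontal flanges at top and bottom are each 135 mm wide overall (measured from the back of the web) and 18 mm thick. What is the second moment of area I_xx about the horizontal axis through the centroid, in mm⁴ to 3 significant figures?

Decompose the section into non-overlapping parts with the origin at the bottom-left of its bounding rectangle.
Web: 12 × 200, A = 2 400 mm², y = 100 mm, Ī = 8 000 000 mm⁴.
Top flange (beyond web): 123 × 18, A = 2 214 mm², y = 191 mm, Ī = 59 778 mm⁴.
Bottom flange (beyond web): 123 × 18, A = 2 214 mm², y = 9 mm, Ī = 59 778 mm⁴.
By symmetry the centroid is at mid-height, ȳ = 100 mm.
Transfer each piece to the horizontal axis through the centroid using Ī + A·d² with d = y − 100:
  web: d = 0 mm → contributes +8 000 000 mm⁴
  top flange (beyond web): d = 91 mm → contributes +18 393 912 mm⁴
  bottom flange (beyond web): d = -91 mm → contributes +18 393 912 mm⁴
Total I = 44 787 824 mm⁴.

I_xx ≈ 4.48 × 10⁷ mm⁴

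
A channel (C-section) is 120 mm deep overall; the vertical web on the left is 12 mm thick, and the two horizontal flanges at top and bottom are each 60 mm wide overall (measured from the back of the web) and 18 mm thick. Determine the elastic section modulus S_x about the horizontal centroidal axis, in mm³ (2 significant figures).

Split into non-overlapping primitives; take the origin at the lower-left of the bounding box.
Web: 12 × 120, A = 1 440 mm², y = 60 mm, Ī = 1 728 000 mm⁴.
Top flange (beyond web): 48 × 18, A = 864 mm², y = 111 mm, Ī = 23 328 mm⁴.
Bottom flange (beyond web): 48 × 18, A = 864 mm², y = 9 mm, Ī = 23 328 mm⁴.
By symmetry the centroid is at mid-height, ȳ = 60 mm.
Transfer each piece to the horizontal centroidal axis using Ī + A·d² with d = y − 60:
  web: d = 0 mm → contributes +1 728 000 mm⁴
  top flange (beyond web): d = 51 mm → contributes +2 270 592 mm⁴
  bottom flange (beyond web): d = -51 mm → contributes +2 270 592 mm⁴
Total I = 6 269 184 mm⁴.
Extreme fibre distance c = 60 mm; S = I/c = 104 486 mm³.

S_x ≈ 1.0 × 10⁵ mm³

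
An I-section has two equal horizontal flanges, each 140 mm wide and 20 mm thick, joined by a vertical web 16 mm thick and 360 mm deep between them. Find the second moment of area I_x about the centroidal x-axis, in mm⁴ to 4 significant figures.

I_x ≈ 2.646 × 10⁸ mm⁴

Decompose the section into non-overlapping parts with the origin at the bottom-left of its bounding rectangle.
Bottom flange: 140 × 20, A = 2 800 mm², y = 10 mm, Ī = 93333.3 mm⁴.
Web: 16 × 360, A = 5 760 mm², y = 200 mm, Ī = 62 208 000 mm⁴.
Top flange: 140 × 20, A = 2 800 mm², y = 390 mm, Ī = 93333.3 mm⁴.
By symmetry the centroid is at mid-height, ȳ = 200 mm.
Transfer each piece to the centroidal x-axis using Ī + A·d² with d = y − 200:
  bottom flange: d = -190 mm → contributes +101 173 333 mm⁴
  web: d = 0 mm → contributes +62 208 000 mm⁴
  top flange: d = 190 mm → contributes +101 173 333 mm⁴
Total I = 264 554 667 mm⁴.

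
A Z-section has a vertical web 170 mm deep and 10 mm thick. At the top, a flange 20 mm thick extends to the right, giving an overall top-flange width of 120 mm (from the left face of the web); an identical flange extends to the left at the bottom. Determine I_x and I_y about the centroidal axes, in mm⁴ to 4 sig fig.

I_x ≈ 2.899 × 10⁷ mm⁴, I_y ≈ 2.029 × 10⁷ mm⁴

Treat the section as a set of non-overlapping primitives; coordinates are from the bounding-box lower-left.
Web: 10 × 170, A = 1 700 mm², y = 85 mm, Ī = 4 094 167 mm⁴.
Top flange (beyond web): 110 × 20, A = 2 200 mm², y = 160 mm, Ī = 73333.3 mm⁴.
Bottom flange (beyond web): 110 × 20, A = 2 200 mm², y = 10 mm, Ī = 73333.3 mm⁴.
Centroid: ȳ = ΣA·y / ΣA = 85 mm.
Transfer each piece to the centroidal x-axis using Ī + A·d² with d = y − 85:
  web: d = 0 mm → contributes +4 094 167 mm⁴
  top flange (beyond web): d = 75 mm → contributes +12 448 333 mm⁴
  bottom flange (beyond web): d = -75 mm → contributes +12 448 333 mm⁴
Total I = 28 990 833 mm⁴.
For the y-axis: x̄ = 115 mm.
Repeating about the centroidal y-axis gives I_y = 20 290 833 mm⁴.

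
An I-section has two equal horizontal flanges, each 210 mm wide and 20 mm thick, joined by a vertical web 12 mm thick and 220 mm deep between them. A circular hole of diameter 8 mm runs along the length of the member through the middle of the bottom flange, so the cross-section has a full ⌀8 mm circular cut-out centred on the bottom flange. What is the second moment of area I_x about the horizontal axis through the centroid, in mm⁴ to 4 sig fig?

Split into non-overlapping primitives; take the origin at the lower-left of the bounding box.
Bottom flange: 210 × 20, A = 4 200 mm², y = 10 mm, Ī = 140 000 mm⁴.
Web: 12 × 220, A = 2 640 mm², y = 130 mm, Ī = 10 648 000 mm⁴.
Top flange: 210 × 20, A = 4 200 mm², y = 250 mm, Ī = 140 000 mm⁴.
Hole (subtracted): ⌀8, A = 50.2655 mm², y = 10 mm, Ī = 201.062 mm⁴.
Centroid: ȳ = ΣA·y / ΣA = 130.549 mm.
Transfer each piece to the horizontal axis through the centroid using Ī + A·d² with d = y − 130.549:
  bottom flange: d = -120.549 mm → contributes +61 174 519 mm⁴
  web: d = -0.548863 mm → contributes +10 648 795 mm⁴
  top flange: d = 119.451 mm → contributes +60 068 011 mm⁴
  hole: d = -120.549 mm → contributes −730 660 mm⁴
Total I = 131 160 665 mm⁴.

I_x ≈ 1.312 × 10⁸ mm⁴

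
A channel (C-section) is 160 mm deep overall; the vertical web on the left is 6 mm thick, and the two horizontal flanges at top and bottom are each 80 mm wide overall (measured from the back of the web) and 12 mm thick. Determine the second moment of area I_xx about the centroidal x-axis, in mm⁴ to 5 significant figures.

Break the section into simple shapes (no overlaps), measuring from the bottom-left corner of the bounding box.
Web: 6 × 160, A = 960 mm², y = 80 mm, Ī = 2 048 000 mm⁴.
Top flange (beyond web): 74 × 12, A = 888 mm², y = 154 mm, Ī = 10 656 mm⁴.
Bottom flange (beyond web): 74 × 12, A = 888 mm², y = 6 mm, Ī = 10 656 mm⁴.
By symmetry the centroid is at mid-height, ȳ = 80 mm.
Transfer each piece to the centroidal x-axis using Ī + A·d² with d = y − 80:
  web: d = 0 mm → contributes +2 048 000 mm⁴
  top flange (beyond web): d = 74 mm → contributes +4 873 344 mm⁴
  bottom flange (beyond web): d = -74 mm → contributes +4 873 344 mm⁴
Total I = 11 794 688 mm⁴.

I_xx ≈ 1.1795 × 10⁷ mm⁴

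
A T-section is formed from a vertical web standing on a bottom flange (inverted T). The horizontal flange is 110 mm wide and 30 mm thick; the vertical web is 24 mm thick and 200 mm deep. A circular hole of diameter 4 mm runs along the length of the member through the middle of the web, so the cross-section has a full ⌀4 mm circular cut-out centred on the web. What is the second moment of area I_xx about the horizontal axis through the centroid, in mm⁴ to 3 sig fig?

I_xx ≈ 4.21 × 10⁷ mm⁴

Decompose the section into non-overlapping parts with the origin at the bottom-left of its bounding rectangle.
Flange: 110 × 30, A = 3 300 mm², y = 15 mm, Ī = 247 500 mm⁴.
Web: 24 × 200, A = 4 800 mm², y = 130 mm, Ī = 16 000 000 mm⁴.
Hole (subtracted): ⌀4, A = 12.566 mm², y = 130 mm, Ī = 12.566 mm⁴.
Centroid: ȳ = ΣA·y / ΣA = 83.075 mm.
Transfer each piece to the horizontal axis through the centroid using Ī + A·d² with d = y − 83.075:
  flange: d = -68.075 mm → contributes +15 540 535 mm⁴
  web: d = 46.925 mm → contributes +26 569 230 mm⁴
  hole: d = 46.925 mm → contributes −27 683 mm⁴
Total I = 42 082 082 mm⁴.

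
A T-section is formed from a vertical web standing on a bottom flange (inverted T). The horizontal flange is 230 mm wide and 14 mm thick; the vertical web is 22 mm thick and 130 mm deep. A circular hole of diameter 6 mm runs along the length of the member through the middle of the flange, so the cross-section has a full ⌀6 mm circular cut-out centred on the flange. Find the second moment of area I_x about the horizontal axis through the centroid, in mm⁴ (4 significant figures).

Break the section into simple shapes (no overlaps), measuring from the bottom-left corner of the bounding box.
Flange: 230 × 14, A = 3 220 mm², y = 7 mm, Ī = 52593.3 mm⁴.
Web: 22 × 130, A = 2 860 mm², y = 79 mm, Ī = 4 027 833 mm⁴.
Hole (subtracted): ⌀6, A = 28.2743 mm², y = 7 mm, Ī = 63.6173 mm⁴.
Centroid: ȳ = ΣA·y / ΣA = 41.0267 mm.
Transfer each piece to the horizontal axis through the centroid using Ī + A·d² with d = y − 41.0267:
  flange: d = -34.0267 mm → contributes +3 780 753 mm⁴
  web: d = 37.9733 mm → contributes +8 151 881 mm⁴
  hole: d = -34.0267 mm → contributes −32 800 mm⁴
Total I = 11 899 834 mm⁴.

I_x ≈ 1.190 × 10⁷ mm⁴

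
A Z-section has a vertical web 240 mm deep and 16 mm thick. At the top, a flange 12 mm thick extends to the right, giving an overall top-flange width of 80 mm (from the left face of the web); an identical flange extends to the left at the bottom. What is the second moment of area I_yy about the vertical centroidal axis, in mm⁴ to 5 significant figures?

I_yy ≈ 3.0638 × 10⁶ mm⁴

Split into non-overlapping primitives; take the origin at the lower-left of the bounding box.
Web: 16 × 240, A = 3 840 mm², x = 72 mm, Ī = 81 920 mm⁴.
Top flange (beyond web): 64 × 12, A = 768 mm², x = 112 mm, Ī = 262 144 mm⁴.
Bottom flange (beyond web): 64 × 12, A = 768 mm², x = 32 mm, Ī = 262 144 mm⁴.
Centroid: x̄ = ΣA·x / ΣA = 72 mm.
Transfer each piece to the vertical centroidal axis using Ī + A·d² with d = x − 72:
  web: d = 0 mm → contributes +81 920 mm⁴
  top flange (beyond web): d = 40 mm → contributes +1 490 944 mm⁴
  bottom flange (beyond web): d = -40 mm → contributes +1 490 944 mm⁴
Total I = 3 063 808 mm⁴.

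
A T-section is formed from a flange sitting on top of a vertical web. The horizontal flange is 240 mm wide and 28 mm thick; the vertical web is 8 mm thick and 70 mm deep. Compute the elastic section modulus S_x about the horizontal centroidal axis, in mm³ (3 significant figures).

S_x ≈ 2.38 × 10⁴ mm³

Break the section into simple shapes (no overlaps), measuring from the bottom-left corner of the bounding box.
Flange: 240 × 28, A = 6 720 mm², y = 84 mm, Ī = 439 040 mm⁴.
Web: 8 × 70, A = 560 mm², y = 35 mm, Ī = 228 667 mm⁴.
Centroid: ȳ = ΣA·y / ΣA = 80.231 mm.
Transfer each piece to the horizontal centroidal axis using Ī + A·d² with d = y − 80.231:
  flange: d = 3.7692 mm → contributes +534 512 mm⁴
  web: d = -45.231 mm → contributes +1 374 327 mm⁴
Total I = 1 908 839 mm⁴.
Extreme fibre distance c = 80.231 mm; S = I/c = 23 792 mm³.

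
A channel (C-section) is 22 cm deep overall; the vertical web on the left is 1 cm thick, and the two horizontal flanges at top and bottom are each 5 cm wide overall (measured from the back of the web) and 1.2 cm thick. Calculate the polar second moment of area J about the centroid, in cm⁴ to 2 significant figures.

Split into non-overlapping primitives; take the origin at the lower-left of the bounding box.
Web: 1 × 22, A = 22 cm², y = 11 cm, Ī = 887.3 cm⁴.
Top flange (beyond web): 4 × 1.2, A = 4.8 cm², y = 21.4 cm, Ī = 0.576 cm⁴.
Bottom flange (beyond web): 4 × 1.2, A = 4.8 cm², y = 0.6 cm, Ī = 0.576 cm⁴.
By symmetry the centroid is at mid-height, ȳ = 11 cm.
Transfer each piece to the centroidal x-axis using Ī + A·d² with d = y − 11:
  web: d = 0 cm → contributes +887.3 cm⁴
  top flange (beyond web): d = 10.4 cm → contributes +519.7 cm⁴
  bottom flange (beyond web): d = -10.4 cm → contributes +519.7 cm⁴
Total I = 1 927 cm⁴.
For the y-axis: x̄ = 1.259 cm.
Repeating about the centroidal y-axis gives I_y = 56.41 cm⁴.
Polar second moment: J = I_x + I_y = 1 983 cm⁴.

J ≈ 2000 cm⁴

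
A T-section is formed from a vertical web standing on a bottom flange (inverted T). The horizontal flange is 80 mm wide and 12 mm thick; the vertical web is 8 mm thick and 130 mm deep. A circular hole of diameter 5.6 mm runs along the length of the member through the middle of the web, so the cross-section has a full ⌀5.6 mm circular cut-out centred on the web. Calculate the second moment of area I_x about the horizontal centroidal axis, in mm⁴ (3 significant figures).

I_x ≈ 3.96 × 10⁶ mm⁴

Decompose the section into non-overlapping parts with the origin at the bottom-left of its bounding rectangle.
Flange: 80 × 12, A = 960 mm², y = 6 mm, Ī = 11 520 mm⁴.
Web: 8 × 130, A = 1 040 mm², y = 77 mm, Ī = 1 464 667 mm⁴.
Hole (subtracted): ⌀5.6, A = 24.63 mm², y = 77 mm, Ī = 48.275 mm⁴.
Centroid: ȳ = ΣA·y / ΣA = 42.495 mm.
Transfer each piece to the horizontal centroidal axis using Ī + A·d² with d = y − 42.495:
  flange: d = -36.495 mm → contributes +1 290 135 mm⁴
  web: d = 34.505 mm → contributes +2 702 880 mm⁴
  hole: d = 34.505 mm → contributes −29 373 mm⁴
Total I = 3 963 642 mm⁴.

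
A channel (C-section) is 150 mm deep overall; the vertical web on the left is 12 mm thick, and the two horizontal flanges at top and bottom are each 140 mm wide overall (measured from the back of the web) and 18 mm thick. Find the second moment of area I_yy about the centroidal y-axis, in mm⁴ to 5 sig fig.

I_yy ≈ 1.2656 × 10⁷ mm⁴

Break the section into simple shapes (no overlaps), measuring from the bottom-left corner of the bounding box.
Web: 12 × 150, A = 1 800 mm², x = 6 mm, Ī = 21 600 mm⁴.
Top flange (beyond web): 128 × 18, A = 2 304 mm², x = 76 mm, Ī = 3 145 728 mm⁴.
Bottom flange (beyond web): 128 × 18, A = 2 304 mm², x = 76 mm, Ī = 3 145 728 mm⁴.
Centroid: x̄ = ΣA·x / ΣA = 56.33708 mm.
Transfer each piece to the centroidal y-axis using Ī + A·d² with d = x − 56.33708:
  web: d = -50.33708 mm → contributes +4 582 479 mm⁴
  top flange (beyond web): d = 19.66292 mm → contributes +4 036 525 mm⁴
  bottom flange (beyond web): d = 19.66292 mm → contributes +4 036 525 mm⁴
Total I = 12 655 528 mm⁴.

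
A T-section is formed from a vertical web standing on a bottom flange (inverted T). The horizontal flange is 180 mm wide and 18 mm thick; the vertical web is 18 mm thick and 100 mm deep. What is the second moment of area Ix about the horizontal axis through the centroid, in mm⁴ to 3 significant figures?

Ix ≈ 5.62 × 10⁶ mm⁴

Split into non-overlapping primitives; take the origin at the lower-left of the bounding box.
Flange: 180 × 18, A = 3 240 mm², y = 9 mm, Ī = 87 480 mm⁴.
Web: 18 × 100, A = 1 800 mm², y = 68 mm, Ī = 1 500 000 mm⁴.
Centroid: ȳ = ΣA·y / ΣA = 30.071 mm.
Transfer each piece to the horizontal axis through the centroid using Ī + A·d² with d = y − 30.071:
  flange: d = -21.071 mm → contributes +1 526 057 mm⁴
  web: d = 37.929 mm → contributes +4 089 438 mm⁴
Total I = 5 615 494 mm⁴.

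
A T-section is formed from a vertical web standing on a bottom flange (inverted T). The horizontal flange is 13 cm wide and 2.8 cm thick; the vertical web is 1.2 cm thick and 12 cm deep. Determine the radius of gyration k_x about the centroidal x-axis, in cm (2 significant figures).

Decompose the section into non-overlapping parts with the origin at the bottom-left of its bounding rectangle.
Flange: 13 × 2.8, A = 36.4 cm², y = 1.4 cm, Ī = 23.78 cm⁴.
Web: 1.2 × 12, A = 14.4 cm², y = 8.8 cm, Ī = 172.8 cm⁴.
Centroid: ȳ = ΣA·y / ΣA = 3.498 cm.
Transfer each piece to the centroidal x-axis using Ī + A·d² with d = y − 3.498:
  flange: d = -2.098 cm → contributes +183.9 cm⁴
  web: d = 5.302 cm → contributes +577.7 cm⁴
Total I = 761.6 cm⁴.
Radius of gyration: k = √(I/A) = √(761.6 / 50.8) = 3.872 cm.

k_x ≈ 3.9 cm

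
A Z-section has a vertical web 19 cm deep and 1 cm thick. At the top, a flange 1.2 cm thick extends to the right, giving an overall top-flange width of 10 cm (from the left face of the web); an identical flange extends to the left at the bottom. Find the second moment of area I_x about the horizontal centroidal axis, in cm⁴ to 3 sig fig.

I_x ≈ 2290 cm⁴

Break the section into simple shapes (no overlaps), measuring from the bottom-left corner of the bounding box.
Web: 1 × 19, A = 19 cm², y = 9.5 cm, Ī = 571.58 cm⁴.
Top flange (beyond web): 9 × 1.2, A = 10.8 cm², y = 18.4 cm, Ī = 1.296 cm⁴.
Bottom flange (beyond web): 9 × 1.2, A = 10.8 cm², y = 0.6 cm, Ī = 1.296 cm⁴.
Centroid: ȳ = ΣA·y / ΣA = 9.5 cm.
Transfer each piece to the horizontal centroidal axis using Ī + A·d² with d = y − 9.5:
  web: d = 0 cm → contributes +571.58 cm⁴
  top flange (beyond web): d = 8.9 cm → contributes +856.76 cm⁴
  bottom flange (beyond web): d = -8.9 cm → contributes +856.76 cm⁴
Total I = 2285.1 cm⁴.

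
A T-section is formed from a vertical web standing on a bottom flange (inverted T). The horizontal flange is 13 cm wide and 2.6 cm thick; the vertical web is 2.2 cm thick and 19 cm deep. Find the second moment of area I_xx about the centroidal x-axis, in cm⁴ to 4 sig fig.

Decompose the section into non-overlapping parts with the origin at the bottom-left of its bounding rectangle.
Flange: 13 × 2.6, A = 33.8 cm², y = 1.3 cm, Ī = 19.0407 cm⁴.
Web: 2.2 × 19, A = 41.8 cm², y = 12.1 cm, Ī = 1257.48 cm⁴.
Centroid: ȳ = ΣA·y / ΣA = 7.27143 cm.
Transfer each piece to the centroidal x-axis using Ī + A·d² with d = y − 7.27143:
  flange: d = -5.97143 cm → contributes +1224.28 cm⁴
  web: d = 4.82857 cm → contributes +2232.05 cm⁴
Total I = 3456.33 cm⁴.

I_xx ≈ 3456 cm⁴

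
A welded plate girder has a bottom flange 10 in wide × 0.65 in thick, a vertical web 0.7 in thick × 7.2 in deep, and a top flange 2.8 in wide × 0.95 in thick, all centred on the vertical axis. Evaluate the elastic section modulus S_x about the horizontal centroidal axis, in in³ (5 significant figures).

Decompose the section into non-overlapping parts with the origin at the bottom-left of its bounding rectangle.
Bottom plate: 10 × 0.65, A = 6.5 in², y = 0.325 in, Ī = 0.2288542 in⁴.
Web plate: 0.7 × 7.2, A = 5.04 in², y = 4.25 in, Ī = 21.7728 in⁴.
Top plate: 2.8 × 0.95, A = 2.66 in², y = 8.325 in, Ī = 0.2000542 in⁴.
Centroid: ȳ = ΣA·y / ΣA = 3.21669 in.
Transfer each piece to the horizontal centroidal axis using Ī + A·d² with d = y − 3.21669:
  bottom plate: d = -2.89169 in → contributes +54.58102 in⁴
  web plate: d = 1.03331 in → contributes +27.15416 in⁴
  top plate: d = 5.10831 in → contributes +69.6123 in⁴
Total I = 151.3475 in⁴.
Extreme fibre distance c = 5.58331 in; S = I/c = 27.10712 in³.

S_x ≈ 27.107 in³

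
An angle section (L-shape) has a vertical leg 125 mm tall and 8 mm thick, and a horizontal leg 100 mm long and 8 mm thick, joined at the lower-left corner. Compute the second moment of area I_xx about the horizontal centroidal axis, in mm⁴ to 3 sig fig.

I_xx ≈ 2.76 × 10⁶ mm⁴

Treat the section as a set of non-overlapping primitives; coordinates are from the bounding-box lower-left.
Vertical leg: 8 × 125, A = 1 000 mm², y = 62.5 mm, Ī = 1 302 083 mm⁴.
Horizontal leg (remainder): 92 × 8, A = 736 mm², y = 4 mm, Ī = 3925.3 mm⁴.
Centroid: ȳ = ΣA·y / ΣA = 37.698 mm.
Transfer each piece to the horizontal centroidal axis using Ī + A·d² with d = y − 37.698:
  vertical leg: d = 24.802 mm → contributes +1 917 215 mm⁴
  horizontal leg (remainder): d = -33.698 mm → contributes +839 702 mm⁴
Total I = 2 756 917 mm⁴.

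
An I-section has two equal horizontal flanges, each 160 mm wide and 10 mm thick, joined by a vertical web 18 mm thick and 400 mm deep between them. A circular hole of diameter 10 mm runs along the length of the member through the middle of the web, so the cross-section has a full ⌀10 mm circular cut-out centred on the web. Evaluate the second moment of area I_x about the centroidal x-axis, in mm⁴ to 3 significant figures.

Decompose the section into non-overlapping parts with the origin at the bottom-left of its bounding rectangle.
Bottom flange: 160 × 10, A = 1 600 mm², y = 5 mm, Ī = 13 333 mm⁴.
Web: 18 × 400, A = 7 200 mm², y = 210 mm, Ī = 96 000 000 mm⁴.
Top flange: 160 × 10, A = 1 600 mm², y = 415 mm, Ī = 13 333 mm⁴.
Hole (subtracted): ⌀10, A = 78.54 mm², y = 210 mm, Ī = 490.87 mm⁴.
By symmetry the centroid is at mid-height, ȳ = 210 mm.
Transfer each piece to the centroidal x-axis using Ī + A·d² with d = y − 210:
  bottom flange: d = -205 mm → contributes +67 253 333 mm⁴
  web: d = 0 mm → contributes +96 000 000 mm⁴
  top flange: d = 205 mm → contributes +67 253 333 mm⁴
  hole: d = 0 mm → contributes −490.87 mm⁴
Total I = 230 506 176 mm⁴.

I_x ≈ 2.31 × 10⁸ mm⁴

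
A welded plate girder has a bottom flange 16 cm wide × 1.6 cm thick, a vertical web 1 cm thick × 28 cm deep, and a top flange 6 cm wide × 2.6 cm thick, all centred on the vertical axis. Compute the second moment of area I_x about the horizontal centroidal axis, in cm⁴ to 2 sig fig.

Decompose the section into non-overlapping parts with the origin at the bottom-left of its bounding rectangle.
Bottom plate: 16 × 1.6, A = 25.6 cm², y = 0.8 cm, Ī = 5.461 cm⁴.
Web plate: 1 × 28, A = 28 cm², y = 15.6 cm, Ī = 1 829 cm⁴.
Top plate: 6 × 2.6, A = 15.6 cm², y = 30.9 cm, Ī = 8.788 cm⁴.
Centroid: ȳ = ΣA·y / ΣA = 13.57 cm.
Transfer each piece to the horizontal centroidal axis using Ī + A·d² with d = y − 13.57:
  bottom plate: d = -12.77 cm → contributes +4 183 cm⁴
  web plate: d = 2.026 cm → contributes +1 944 cm⁴
  top plate: d = 17.33 cm → contributes +4 692 cm⁴
Total I = 10 819 cm⁴.

I_x ≈ 1.1 × 10⁴ cm⁴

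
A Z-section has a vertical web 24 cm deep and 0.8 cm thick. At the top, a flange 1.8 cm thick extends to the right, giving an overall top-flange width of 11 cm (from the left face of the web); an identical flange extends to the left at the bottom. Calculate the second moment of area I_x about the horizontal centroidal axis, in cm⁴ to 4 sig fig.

Split into non-overlapping primitives; take the origin at the lower-left of the bounding box.
Web: 0.8 × 24, A = 19.2 cm², y = 12 cm, Ī = 921.6 cm⁴.
Top flange (beyond web): 10.2 × 1.8, A = 18.36 cm², y = 23.1 cm, Ī = 4.9572 cm⁴.
Bottom flange (beyond web): 10.2 × 1.8, A = 18.36 cm², y = 0.9 cm, Ī = 4.9572 cm⁴.
Centroid: ȳ = ΣA·y / ΣA = 12 cm.
Transfer each piece to the horizontal centroidal axis using Ī + A·d² with d = y − 12:
  web: d = 0 cm → contributes +921.6 cm⁴
  top flange (beyond web): d = 11.1 cm → contributes +2267.09 cm⁴
  bottom flange (beyond web): d = -11.1 cm → contributes +2267.09 cm⁴
Total I = 5455.79 cm⁴.

I_x ≈ 5456 cm⁴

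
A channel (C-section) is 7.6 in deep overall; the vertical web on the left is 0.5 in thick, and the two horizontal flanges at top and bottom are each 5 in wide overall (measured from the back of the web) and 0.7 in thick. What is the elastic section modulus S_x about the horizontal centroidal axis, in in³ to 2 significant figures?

S_x ≈ 25 in³

Decompose the section into non-overlapping parts with the origin at the bottom-left of its bounding rectangle.
Web: 0.5 × 7.6, A = 3.8 in², y = 3.8 in, Ī = 18.29 in⁴.
Top flange (beyond web): 4.5 × 0.7, A = 3.15 in², y = 7.25 in, Ī = 0.1286 in⁴.
Bottom flange (beyond web): 4.5 × 0.7, A = 3.15 in², y = 0.35 in, Ī = 0.1286 in⁴.
By symmetry the centroid is at mid-height, ȳ = 3.8 in.
Transfer each piece to the horizontal centroidal axis using Ī + A·d² with d = y − 3.8:
  web: d = 0 in → contributes +18.29 in⁴
  top flange (beyond web): d = 3.45 in → contributes +37.62 in⁴
  bottom flange (beyond web): d = -3.45 in → contributes +37.62 in⁴
Total I = 93.53 in⁴.
Extreme fibre distance c = 3.8 in; S = I/c = 24.61 in³.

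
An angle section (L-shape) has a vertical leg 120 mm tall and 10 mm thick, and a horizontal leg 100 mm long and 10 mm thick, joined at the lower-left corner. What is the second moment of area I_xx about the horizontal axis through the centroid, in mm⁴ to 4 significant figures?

Split into non-overlapping primitives; take the origin at the lower-left of the bounding box.
Vertical leg: 10 × 120, A = 1 200 mm², y = 60 mm, Ī = 1 440 000 mm⁴.
Horizontal leg (remainder): 90 × 10, A = 900 mm², y = 5 mm, Ī = 7 500 mm⁴.
Centroid: ȳ = ΣA·y / ΣA = 36.4286 mm.
Transfer each piece to the horizontal axis through the centroid using Ī + A·d² with d = y − 36.4286:
  vertical leg: d = 23.5714 mm → contributes +2 106 735 mm⁴
  horizontal leg (remainder): d = -31.4286 mm → contributes +896 480 mm⁴
Total I = 3 003 214 mm⁴.

I_xx ≈ 3.003 × 10⁶ mm⁴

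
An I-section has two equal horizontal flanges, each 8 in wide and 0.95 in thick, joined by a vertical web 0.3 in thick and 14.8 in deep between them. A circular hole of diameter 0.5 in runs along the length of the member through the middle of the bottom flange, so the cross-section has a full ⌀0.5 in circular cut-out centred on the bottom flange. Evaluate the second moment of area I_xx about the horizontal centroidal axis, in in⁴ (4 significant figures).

I_xx ≈ 1013 in⁴

Split into non-overlapping primitives; take the origin at the lower-left of the bounding box.
Bottom flange: 8 × 0.95, A = 7.6 in², y = 0.475 in, Ī = 0.571583 in⁴.
Web: 0.3 × 14.8, A = 4.44 in², y = 8.35 in, Ī = 81.0448 in⁴.
Top flange: 8 × 0.95, A = 7.6 in², y = 16.225 in, Ī = 0.571583 in⁴.
Hole (subtracted): ⌀0.5, A = 0.19635 in², y = 0.475 in, Ī = 0.00306796 in⁴.
Centroid: ȳ = ΣA·y / ΣA = 8.42952 in.
Transfer each piece to the horizontal centroidal axis using Ī + A·d² with d = y − 8.42952:
  bottom flange: d = -7.95452 in → contributes +481.458 in⁴
  web: d = -0.0795248 in → contributes +81.0729 in⁴
  top flange: d = 7.79548 in → contributes +462.419 in⁴
  hole: d = -7.95452 in → contributes −12.427 in⁴
Total I = 1012.52 in⁴.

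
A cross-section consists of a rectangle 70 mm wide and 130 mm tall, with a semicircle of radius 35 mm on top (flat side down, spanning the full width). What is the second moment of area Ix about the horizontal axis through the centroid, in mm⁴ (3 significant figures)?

Break the section into simple shapes (no overlaps), measuring from the bottom-left corner of the bounding box.
Rectangular body: 70 × 130, A = 9 100 mm², y = 65 mm, Ī = 12 815 833 mm⁴.
Semicircular cap: semicircle r = 35, A = 1924.2 mm², y = 144.85 mm, Ī = 164 704 mm⁴.
Centroid: ȳ = ΣA·y / ΣA = 78.938 mm.
Transfer each piece to the horizontal axis through the centroid using Ī + A·d² with d = y − 78.938:
  rectangular body: d = -13.938 mm → contributes +14 583 724 mm⁴
  semicircular cap: d = 65.916 mm → contributes +8 525 371 mm⁴
Total I = 23 109 096 mm⁴.

Ix ≈ 2.31 × 10⁷ mm⁴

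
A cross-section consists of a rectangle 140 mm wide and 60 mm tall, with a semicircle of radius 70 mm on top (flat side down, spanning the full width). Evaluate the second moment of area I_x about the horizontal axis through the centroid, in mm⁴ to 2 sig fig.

Break the section into simple shapes (no overlaps), measuring from the bottom-left corner of the bounding box.
Rectangular body: 140 × 60, A = 8 400 mm², y = 30 mm, Ī = 2 520 000 mm⁴.
Semicircular cap: semicircle r = 70, A = 7 697 mm², y = 89.71 mm, Ī = 2 635 265 mm⁴.
Centroid: ȳ = ΣA·y / ΣA = 58.55 mm.
Transfer each piece to the horizontal axis through the centroid using Ī + A·d² with d = y − 58.55:
  rectangular body: d = -28.55 mm → contributes +9 367 075 mm⁴
  semicircular cap: d = 31.16 mm → contributes +10 107 807 mm⁴
Total I = 19 474 882 mm⁴.

I_x ≈ 1.9 × 10⁷ mm⁴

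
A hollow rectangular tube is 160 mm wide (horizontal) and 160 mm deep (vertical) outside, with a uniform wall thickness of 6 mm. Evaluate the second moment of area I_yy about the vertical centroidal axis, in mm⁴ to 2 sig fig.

I_yy ≈ 1.5 × 10⁷ mm⁴

Split into non-overlapping primitives; take the origin at the lower-left of the bounding box.
Outer rectangle: 160 × 160, A = 25 600 mm², x = 80 mm, Ī = 54 613 333 mm⁴.
Inner void (subtracted): 148 × 148, A = 21 904 mm², x = 80 mm, Ī = 39 982 101 mm⁴.
By symmetry the centroid is at mid-width, x̄ = 80 mm.
All pieces are centred on the vertical centroidal axis, so I = ΣĪ (holes subtracted) = 14 631 232 mm⁴.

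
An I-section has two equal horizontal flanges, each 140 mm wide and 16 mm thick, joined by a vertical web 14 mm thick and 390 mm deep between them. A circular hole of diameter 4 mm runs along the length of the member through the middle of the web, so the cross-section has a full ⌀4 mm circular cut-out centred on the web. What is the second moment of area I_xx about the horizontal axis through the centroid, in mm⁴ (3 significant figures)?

Break the section into simple shapes (no overlaps), measuring from the bottom-left corner of the bounding box.
Bottom flange: 140 × 16, A = 2 240 mm², y = 8 mm, Ī = 47 787 mm⁴.
Web: 14 × 390, A = 5 460 mm², y = 211 mm, Ī = 69 205 500 mm⁴.
Top flange: 140 × 16, A = 2 240 mm², y = 414 mm, Ī = 47 787 mm⁴.
Hole (subtracted): ⌀4, A = 12.566 mm², y = 211 mm, Ī = 12.566 mm⁴.
By symmetry the centroid is at mid-height, ȳ = 211 mm.
Transfer each piece to the horizontal axis through the centroid using Ī + A·d² with d = y − 211:
  bottom flange: d = -203 mm → contributes +92 355 947 mm⁴
  web: d = 0 mm → contributes +69 205 500 mm⁴
  top flange: d = 203 mm → contributes +92 355 947 mm⁴
  hole: d = 0 mm → contributes −12.566 mm⁴
Total I = 253 917 381 mm⁴.

I_xx ≈ 2.54 × 10⁸ mm⁴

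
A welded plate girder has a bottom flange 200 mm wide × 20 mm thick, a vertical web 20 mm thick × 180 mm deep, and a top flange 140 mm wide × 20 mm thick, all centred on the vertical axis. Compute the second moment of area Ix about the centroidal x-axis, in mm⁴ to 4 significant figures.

Break the section into simple shapes (no overlaps), measuring from the bottom-left corner of the bounding box.
Bottom plate: 200 × 20, A = 4 000 mm², y = 10 mm, Ī = 133 333 mm⁴.
Web plate: 20 × 180, A = 3 600 mm², y = 110 mm, Ī = 9 720 000 mm⁴.
Top plate: 140 × 20, A = 2 800 mm², y = 210 mm, Ī = 93333.3 mm⁴.
Centroid: ȳ = ΣA·y / ΣA = 98.4615 mm.
Transfer each piece to the centroidal x-axis using Ī + A·d² with d = y − 98.4615:
  bottom plate: d = -88.4615 mm → contributes +31 435 108 mm⁴
  web plate: d = 11.5385 mm → contributes +10 199 290 mm⁴
  top plate: d = 111.538 mm → contributes +34 927 653 mm⁴
Total I = 76 562 051 mm⁴.

Ix ≈ 7.656 × 10⁷ mm⁴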